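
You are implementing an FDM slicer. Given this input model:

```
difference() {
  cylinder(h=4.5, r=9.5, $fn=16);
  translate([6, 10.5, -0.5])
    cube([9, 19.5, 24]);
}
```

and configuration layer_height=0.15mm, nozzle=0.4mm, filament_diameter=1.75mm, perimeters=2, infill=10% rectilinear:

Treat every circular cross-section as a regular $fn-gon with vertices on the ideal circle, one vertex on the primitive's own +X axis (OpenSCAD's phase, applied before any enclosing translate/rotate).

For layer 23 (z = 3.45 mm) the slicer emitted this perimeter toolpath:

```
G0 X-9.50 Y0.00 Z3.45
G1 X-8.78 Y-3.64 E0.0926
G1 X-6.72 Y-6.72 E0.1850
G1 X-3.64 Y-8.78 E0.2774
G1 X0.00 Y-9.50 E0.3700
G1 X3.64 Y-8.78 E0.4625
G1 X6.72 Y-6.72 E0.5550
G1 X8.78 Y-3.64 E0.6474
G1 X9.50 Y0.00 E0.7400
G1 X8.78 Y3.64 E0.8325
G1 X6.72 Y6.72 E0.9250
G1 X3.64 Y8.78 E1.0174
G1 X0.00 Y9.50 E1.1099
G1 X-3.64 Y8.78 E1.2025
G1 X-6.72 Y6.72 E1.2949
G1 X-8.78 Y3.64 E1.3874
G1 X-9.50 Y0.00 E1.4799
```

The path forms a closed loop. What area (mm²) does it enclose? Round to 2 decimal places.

Apply the shoelace formula to the sequence of (X, Y) vertices; enclosed area = 276.48 mm².

276.48 mm²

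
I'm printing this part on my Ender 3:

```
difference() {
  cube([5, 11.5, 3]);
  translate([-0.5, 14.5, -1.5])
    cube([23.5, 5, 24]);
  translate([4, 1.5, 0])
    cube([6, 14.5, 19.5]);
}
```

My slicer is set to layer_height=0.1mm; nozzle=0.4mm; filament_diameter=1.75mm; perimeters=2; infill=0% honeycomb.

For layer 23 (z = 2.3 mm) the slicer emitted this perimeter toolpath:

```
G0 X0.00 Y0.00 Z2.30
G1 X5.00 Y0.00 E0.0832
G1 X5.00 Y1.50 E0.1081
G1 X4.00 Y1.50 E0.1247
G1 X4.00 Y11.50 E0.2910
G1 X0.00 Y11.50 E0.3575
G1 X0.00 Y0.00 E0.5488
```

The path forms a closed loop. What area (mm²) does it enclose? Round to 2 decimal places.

Apply the shoelace formula to the sequence of (X, Y) vertices; enclosed area = 47.50 mm².

47.50 mm²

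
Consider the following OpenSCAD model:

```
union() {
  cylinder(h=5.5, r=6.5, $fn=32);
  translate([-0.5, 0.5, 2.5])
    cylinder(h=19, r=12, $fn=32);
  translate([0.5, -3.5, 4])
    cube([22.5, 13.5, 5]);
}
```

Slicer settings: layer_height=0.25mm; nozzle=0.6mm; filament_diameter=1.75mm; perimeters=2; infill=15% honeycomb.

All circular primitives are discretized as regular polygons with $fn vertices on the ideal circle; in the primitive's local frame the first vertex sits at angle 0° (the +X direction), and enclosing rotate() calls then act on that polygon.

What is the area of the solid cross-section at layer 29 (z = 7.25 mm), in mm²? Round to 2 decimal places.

At z = 7.25 mm: the cylinder does not reach this height (z outside [0, 5.5]); the r=12 cylinder at (-0.5, 0.5) contributes a regular 32-gon of circumradius 12 (area = (32/2)·12.000²·sin(360°/32) = 449.49 mm²); the cube at (0.5, -3.5) (footprint 22.5×13.5) is included at this height (area 303.75 mm²); Combining (union): the regions partially overlap — summed areas 753.24 mm² minus the doubly-counted overlap 133.60 mm² gives 619.64 mm² — area = 619.64 mm². Overall, the cross-section is a single solid region. Net area = 619.64 mm².

619.64 mm²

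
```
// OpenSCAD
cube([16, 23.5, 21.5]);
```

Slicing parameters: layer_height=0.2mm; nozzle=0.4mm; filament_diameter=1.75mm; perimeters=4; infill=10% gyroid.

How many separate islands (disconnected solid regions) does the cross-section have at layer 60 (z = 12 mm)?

1

At z = 12 mm: the cube is present — its section is the full 16×23.5 rectangle. Overall, the cross-section is a single solid region. Island count = 1.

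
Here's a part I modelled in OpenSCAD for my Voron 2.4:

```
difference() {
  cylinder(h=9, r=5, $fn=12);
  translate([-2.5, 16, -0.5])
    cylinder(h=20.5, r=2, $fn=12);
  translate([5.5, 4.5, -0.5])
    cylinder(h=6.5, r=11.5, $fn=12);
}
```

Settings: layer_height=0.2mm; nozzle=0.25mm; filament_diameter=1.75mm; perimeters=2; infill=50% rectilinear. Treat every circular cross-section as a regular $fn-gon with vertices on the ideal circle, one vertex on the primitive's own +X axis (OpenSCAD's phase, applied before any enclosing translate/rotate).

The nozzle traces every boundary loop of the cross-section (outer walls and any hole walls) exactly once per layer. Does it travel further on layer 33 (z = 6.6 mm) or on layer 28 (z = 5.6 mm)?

layer 33 (z = 6.6 mm)

Layer 33 (z = 6.6): the cylinder: section is a regular 12-gon, circumradius r=5 (perimeter = 2·12·5.000·sin(180°/12) = 31.06 mm); the r=2 cylinder at (-2.5, 16) contributes a regular 12-gon of circumradius 2 (perimeter = 2·12·2.000·sin(180°/12) = 12.42 mm); the cylinder at (5.5, 4.5) does not reach this height (z outside [-0.5, 6]); Subtracting the remaining from the first: starting from the r=5 cylinder, the r=2 cylinder at (-2.5, 16) misses the remaining region (no effect) — boundary = 31.06 mm. So its perimeter = 31.06 mm. Layer 28 (z = 5.6): the cylinder: section is a regular 12-gon, circumradius r=5 (perimeter = 2·12·5.000·sin(180°/12) = 31.06 mm); the r=2 cylinder at (-2.5, 16) gives a regular 12-gon of circumradius 2 (constant along its height) (perimeter = 2·12·2.000·sin(180°/12) = 12.42 mm); the cylinder at (5.5, 4.5): section is a regular 12-gon, circumradius r=11.5 (perimeter = 2·12·11.500·sin(180°/12) = 71.43 mm); After the difference (first − rest): starting from the r=5 cylinder, the r=2 cylinder at (-2.5, 16) misses the remaining region (no effect); the r=11.5 cylinder at (5.5, 4.5) partially overlaps it — only the 71.59 mm² overlap (of its 396.75 mm²) is removed, clipping the outline — boundary = 13.79 mm. So its perimeter = 13.79 mm. Layer 33 is larger (31.06 vs 13.79 mm).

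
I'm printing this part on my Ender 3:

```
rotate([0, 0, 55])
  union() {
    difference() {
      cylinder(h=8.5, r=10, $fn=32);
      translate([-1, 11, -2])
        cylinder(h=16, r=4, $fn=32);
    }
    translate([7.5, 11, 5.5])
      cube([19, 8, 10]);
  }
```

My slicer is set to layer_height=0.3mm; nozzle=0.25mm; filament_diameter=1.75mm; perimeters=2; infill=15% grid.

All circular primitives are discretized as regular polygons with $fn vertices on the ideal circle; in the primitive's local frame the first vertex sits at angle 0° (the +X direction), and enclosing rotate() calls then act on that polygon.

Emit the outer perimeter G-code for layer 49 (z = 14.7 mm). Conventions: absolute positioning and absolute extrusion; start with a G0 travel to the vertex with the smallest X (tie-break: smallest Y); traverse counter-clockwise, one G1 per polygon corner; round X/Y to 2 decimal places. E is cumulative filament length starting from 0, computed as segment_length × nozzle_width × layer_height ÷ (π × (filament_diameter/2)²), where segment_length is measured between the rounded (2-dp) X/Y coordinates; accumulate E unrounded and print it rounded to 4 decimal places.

G0 X-11.26 Y17.04 Z14.70
G1 X-4.71 Y12.45 E0.2494
G1 X6.19 Y28.02 E0.8420
G1 X-0.36 Y32.61 E1.0914
G1 X-11.26 Y17.04 E1.6841

At z = 14.7 mm: the cylinder is not intersected at this z (z outside [0, 8.5]); the cylinder at (-1, 11) does not reach this height (z outside [-2, 14]); Subtracting the remaining from the first: the first operand is absent here, so nothing remains; the cube at (7.5, 11) is present — its section is the full 19×8 rectangle; Combining (union): only the 19×8 cube at (7.5, 11) is present, so the union is just that shape — 1 connected region; (rotated 55° about Z; rotation is an isometry so areas/perimeters/island counts are preserved). The outline is a single polygon with 4 vertices. Extrusion per mm of travel: 0.25 × 0.3 / (π × 0.875²) = 0.031181. Accumulating E over each segment gives final E = 1.6841.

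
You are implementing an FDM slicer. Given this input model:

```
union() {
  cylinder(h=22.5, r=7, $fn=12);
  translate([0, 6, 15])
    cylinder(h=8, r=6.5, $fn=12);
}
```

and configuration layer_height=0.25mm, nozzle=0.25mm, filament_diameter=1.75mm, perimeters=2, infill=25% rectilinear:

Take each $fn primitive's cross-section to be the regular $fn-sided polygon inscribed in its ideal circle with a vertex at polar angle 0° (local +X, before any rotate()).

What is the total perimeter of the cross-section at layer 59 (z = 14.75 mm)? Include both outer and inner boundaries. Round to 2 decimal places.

43.48 mm

At z = 14.75 mm: the r=7 cylinder contributes a regular 12-gon of circumradius 7 (perimeter = 2·12·7.000·sin(180°/12) = 43.48 mm); the cylinder at (0, 6) does not reach this height (z outside [15, 23]); Combining (union): only the r=7 cylinder is present, so the union is just that shape — boundary = 43.48 mm. Overall, the cross-section is a single solid region. Total boundary length (outer) = 43.48 mm.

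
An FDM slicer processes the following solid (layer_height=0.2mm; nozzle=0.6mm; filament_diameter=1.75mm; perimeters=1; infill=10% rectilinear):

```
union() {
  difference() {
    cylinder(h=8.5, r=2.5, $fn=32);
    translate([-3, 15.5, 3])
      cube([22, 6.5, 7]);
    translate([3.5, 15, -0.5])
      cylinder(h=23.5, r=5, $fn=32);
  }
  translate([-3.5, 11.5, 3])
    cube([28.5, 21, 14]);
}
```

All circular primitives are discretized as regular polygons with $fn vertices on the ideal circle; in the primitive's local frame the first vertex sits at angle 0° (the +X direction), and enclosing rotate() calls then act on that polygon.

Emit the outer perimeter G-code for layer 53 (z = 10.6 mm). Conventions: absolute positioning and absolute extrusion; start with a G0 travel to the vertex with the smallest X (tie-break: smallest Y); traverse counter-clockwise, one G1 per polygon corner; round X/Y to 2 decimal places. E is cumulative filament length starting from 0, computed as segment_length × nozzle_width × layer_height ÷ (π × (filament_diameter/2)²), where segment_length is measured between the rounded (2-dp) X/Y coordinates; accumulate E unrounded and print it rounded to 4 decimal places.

At z = 10.6 mm: the cylinder is not intersected at this z (z outside [0, 8.5]); the cube at (-3, 15.5) does not reach this height (z outside [3, 10]); the r=5 cylinder at (3.5, 15) gives a regular 32-gon of circumradius 5 (constant along its height); After the difference (first − rest): the first operand is absent here, so nothing remains; the cube at (-3.5, 11.5) (footprint 28.5×21) is included at this height; Merging all regions: only the 28.5×21 cube at (-3.5, 11.5) is present, so the union is just that shape — 1 connected region. The outline is a single polygon with 4 vertices. Extrusion per mm of travel: 0.6 × 0.2 / (π × 0.875²) = 0.049890. Accumulating E over each segment gives final E = 4.9391.

G0 X-3.50 Y11.50 Z10.60
G1 X25.00 Y11.50 E1.4219
G1 X25.00 Y32.50 E2.4696
G1 X-3.50 Y32.50 E3.8914
G1 X-3.50 Y11.50 E4.9391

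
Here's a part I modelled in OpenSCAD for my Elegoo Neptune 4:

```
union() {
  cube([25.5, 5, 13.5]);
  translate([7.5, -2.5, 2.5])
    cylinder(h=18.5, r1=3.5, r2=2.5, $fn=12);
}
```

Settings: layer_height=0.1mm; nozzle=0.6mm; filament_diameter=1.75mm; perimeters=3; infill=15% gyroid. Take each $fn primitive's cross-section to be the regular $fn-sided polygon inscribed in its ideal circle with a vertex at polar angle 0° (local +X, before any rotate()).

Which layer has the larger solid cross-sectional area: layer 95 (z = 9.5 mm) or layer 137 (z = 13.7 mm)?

layer 95 (z = 9.5 mm)

Layer 95 (z = 9.5): the cube (footprint 25.5×5) is included at this height (area 127.50 mm²); the cone at (7.5, -2.5) (r1=3.5→r2=2.5) has section circumradius 3.122 here — a regular 12-gon (area = (12/2)·3.122²·sin(360°/12) = 29.23 mm²); Merging all regions: the regions partially overlap — summed areas 156.73 mm² minus the doubly-counted overlap 1.33 mm² gives 155.40 mm² — area = 155.40 mm². So its area = 155.40 mm². Layer 137 (z = 13.7): the cube is not intersected at this z (z outside [0, 13.5]); the cone at (7.5, -2.5) contributes a regular 12-gon of circumradius 2.895 (interpolated between r1=3.5 and r2=2.5 at t=0.605) (area = (12/2)·2.895²·sin(360°/12) = 25.14 mm²); Merging all regions: only the cone at (7.5, -2.5) is present, so the union is just that shape — area = 25.14 mm². So its area = 25.14 mm². Layer 95 is larger (155.40 vs 25.14 mm²).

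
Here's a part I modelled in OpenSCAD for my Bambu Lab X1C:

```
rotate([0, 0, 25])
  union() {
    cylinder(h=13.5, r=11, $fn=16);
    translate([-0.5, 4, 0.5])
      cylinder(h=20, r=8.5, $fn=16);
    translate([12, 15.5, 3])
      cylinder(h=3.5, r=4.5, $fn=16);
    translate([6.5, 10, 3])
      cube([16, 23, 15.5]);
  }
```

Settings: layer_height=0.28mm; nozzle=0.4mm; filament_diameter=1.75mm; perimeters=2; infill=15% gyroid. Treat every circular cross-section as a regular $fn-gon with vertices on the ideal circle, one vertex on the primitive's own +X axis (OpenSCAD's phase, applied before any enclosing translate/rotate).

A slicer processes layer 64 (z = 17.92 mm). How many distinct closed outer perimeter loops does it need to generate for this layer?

2

At z = 17.92 mm: the cylinder does not reach this height (z outside [0, 13.5]); the r=8.5 cylinder at (-0.5, 4) gives a regular 16-gon of circumradius 8.5 (constant along its height); the cylinder at (12, 15.5) is not intersected at this z (z outside [3, 6.5]); the cube at (6.5, 10) is present — its section is the full 16×23 rectangle; Combining (union): the 2 present regions are separate (no shared area or edge), so areas and boundary lengths simply add and each stays a separate island — 2 connected regions; (rotated 25° about Z; rotation is an isometry so areas/perimeters/island counts are preserved). The result has 2 disconnected regions.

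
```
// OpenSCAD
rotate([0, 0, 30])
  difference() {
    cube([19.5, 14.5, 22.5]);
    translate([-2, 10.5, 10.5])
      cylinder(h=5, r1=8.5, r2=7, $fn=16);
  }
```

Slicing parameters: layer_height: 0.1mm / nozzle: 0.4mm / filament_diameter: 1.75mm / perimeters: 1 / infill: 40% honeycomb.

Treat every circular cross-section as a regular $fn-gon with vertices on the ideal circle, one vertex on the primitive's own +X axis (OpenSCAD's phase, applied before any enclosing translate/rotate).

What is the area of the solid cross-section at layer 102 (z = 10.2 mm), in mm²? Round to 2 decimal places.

At z = 10.2 mm: the cube is present — its section is the full 19.5×14.5 rectangle (area 282.75 mm²); the cone at (-2, 10.5) is absent (z outside [10.5, 15.5]); After the difference (first − rest): none of the subtracted shapes is present at this height, so the 19.5×14.5 cube is unchanged — area = 282.75 mm²; (whole slice rotated 30° about Z — lengths, areas and connectivity unchanged). Overall, the cross-section is a single solid region. Net area = 282.75 mm².

282.75 mm²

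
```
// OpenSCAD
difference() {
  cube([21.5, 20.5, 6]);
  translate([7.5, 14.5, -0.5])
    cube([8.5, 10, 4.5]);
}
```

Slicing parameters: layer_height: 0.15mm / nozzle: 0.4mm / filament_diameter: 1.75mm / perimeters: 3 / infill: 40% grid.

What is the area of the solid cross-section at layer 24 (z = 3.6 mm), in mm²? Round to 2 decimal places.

At z = 3.6 mm: the cube (footprint 21.5×20.5) is included at this height (area 440.75 mm²); the cube at (7.5, 14.5) is present — its section is the full 8.5×10 rectangle (area 85.00 mm²); Taking the first minus the rest: starting from the 21.5×20.5 cube (440.75 mm²), the 8.5×10 cube at (7.5, 14.5) partially overlaps it — only the 51.00 mm² overlap (of its 85.00 mm²) is removed, clipping the outline — area = 389.75 mm². Overall, the cross-section is a single solid region. Net area = 389.75 mm².

389.75 mm²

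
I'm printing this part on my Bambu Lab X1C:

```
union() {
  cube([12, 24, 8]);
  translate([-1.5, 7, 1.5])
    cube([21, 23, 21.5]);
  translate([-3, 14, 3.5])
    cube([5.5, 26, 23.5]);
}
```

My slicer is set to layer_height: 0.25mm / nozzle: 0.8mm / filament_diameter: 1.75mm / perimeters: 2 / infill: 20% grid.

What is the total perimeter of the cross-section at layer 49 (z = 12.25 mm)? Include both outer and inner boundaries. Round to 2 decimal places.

111.00 mm

At z = 12.25 mm: the cube is absent (z outside [0, 8]); the 21×23 cube at (-1.5, 7) contributes its full rectangle (perimeter 88.00 mm); the cube at (-3, 14) (footprint 5.5×26) is included at this height (perimeter 63.00 mm); Taking the union: the regions partially overlap (shared area 64.00 mm²), so the edge portions inside another operand are dropped and the merged outline is re-measured after clipping — boundary = 111.00 mm. Overall, the cross-section is a single solid region. Total boundary length (outer) = 111.00 mm.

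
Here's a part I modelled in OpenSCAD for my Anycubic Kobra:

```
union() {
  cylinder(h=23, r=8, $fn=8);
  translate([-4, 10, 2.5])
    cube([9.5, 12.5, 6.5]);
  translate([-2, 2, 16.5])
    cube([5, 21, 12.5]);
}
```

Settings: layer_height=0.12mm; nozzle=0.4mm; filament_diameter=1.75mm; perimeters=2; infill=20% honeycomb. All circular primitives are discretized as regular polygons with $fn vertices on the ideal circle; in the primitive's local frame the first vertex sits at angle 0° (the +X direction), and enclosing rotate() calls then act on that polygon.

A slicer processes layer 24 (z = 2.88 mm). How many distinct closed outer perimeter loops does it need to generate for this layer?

At z = 2.88 mm: the r=8 cylinder contributes a regular 8-gon of circumradius 8; the 9.5×12.5 cube at (-4, 10) contributes its full rectangle; the cube at (-2, 2) is absent (z outside [16.5, 29]); Combining (union): the 2 present regions are separate (no shared area or edge), so areas and boundary lengths simply add and each stays a separate island — 2 connected regions. The result has 2 disconnected regions.

2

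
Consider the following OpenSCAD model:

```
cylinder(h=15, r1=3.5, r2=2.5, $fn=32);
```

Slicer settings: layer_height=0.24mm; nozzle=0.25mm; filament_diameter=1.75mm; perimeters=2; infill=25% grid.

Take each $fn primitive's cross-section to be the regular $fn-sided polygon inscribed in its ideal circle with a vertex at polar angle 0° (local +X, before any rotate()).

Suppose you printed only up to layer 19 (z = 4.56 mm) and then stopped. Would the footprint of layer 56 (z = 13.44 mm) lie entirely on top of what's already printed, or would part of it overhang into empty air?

entirely on top

Compare the two slices. At z = 4.56: the cone contributes a regular 32-gon of circumradius 3.196 (interpolated between r1=3.5 and r2=2.5 at t=0.304) (area = (32/2)·3.196²·sin(360°/32) = 31.88 mm²). At z = 13.44: the cone contributes a regular 32-gon of circumradius 2.604 (interpolated between r1=3.5 and r2=2.5 at t=0.896) (area = (32/2)·2.604²·sin(360°/32) = 21.17 mm²). Checking containment: the cross-section at z = 13.44 is a subset of the cross-section at z = 4.56.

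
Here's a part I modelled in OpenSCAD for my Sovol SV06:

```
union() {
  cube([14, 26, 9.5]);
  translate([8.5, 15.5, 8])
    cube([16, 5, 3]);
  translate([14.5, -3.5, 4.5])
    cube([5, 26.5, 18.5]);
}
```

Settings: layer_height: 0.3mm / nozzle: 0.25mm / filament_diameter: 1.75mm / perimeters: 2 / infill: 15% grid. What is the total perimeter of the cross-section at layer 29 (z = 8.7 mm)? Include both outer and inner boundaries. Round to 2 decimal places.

144.00 mm

At z = 8.7 mm: the cube (footprint 14×26) is included at this height (perimeter 80.00 mm); the cube at (8.5, 15.5) is present — its section is the full 16×5 rectangle (perimeter 42.00 mm); the cube at (14.5, -3.5) is present — its section is the full 5×26.5 rectangle (perimeter 63.00 mm); Merging all regions: the regions partially overlap (shared area 52.50 mm²), so the edge portions inside another operand are dropped and the merged outline is re-measured after clipping — boundary = 144.00 mm. Overall, the cross-section is a single solid region. Total boundary length (outer) = 144.00 mm.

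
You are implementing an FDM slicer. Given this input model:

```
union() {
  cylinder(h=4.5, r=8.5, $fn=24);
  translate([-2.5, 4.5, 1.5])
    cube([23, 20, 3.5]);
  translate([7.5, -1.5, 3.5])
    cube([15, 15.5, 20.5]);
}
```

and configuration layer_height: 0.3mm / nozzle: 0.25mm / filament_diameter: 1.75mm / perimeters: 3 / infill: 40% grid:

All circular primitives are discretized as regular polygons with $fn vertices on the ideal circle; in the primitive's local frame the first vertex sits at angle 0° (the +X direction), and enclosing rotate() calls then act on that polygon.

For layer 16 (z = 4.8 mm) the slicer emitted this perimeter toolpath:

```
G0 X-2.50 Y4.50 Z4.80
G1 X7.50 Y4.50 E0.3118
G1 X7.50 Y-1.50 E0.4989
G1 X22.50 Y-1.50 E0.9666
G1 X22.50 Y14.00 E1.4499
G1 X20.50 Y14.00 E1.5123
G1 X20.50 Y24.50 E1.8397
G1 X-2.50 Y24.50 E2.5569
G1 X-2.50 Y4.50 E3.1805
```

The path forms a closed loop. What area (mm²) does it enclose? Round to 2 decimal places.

Apply the shoelace formula to the sequence of (X, Y) vertices; enclosed area = 569.00 mm².

569.00 mm²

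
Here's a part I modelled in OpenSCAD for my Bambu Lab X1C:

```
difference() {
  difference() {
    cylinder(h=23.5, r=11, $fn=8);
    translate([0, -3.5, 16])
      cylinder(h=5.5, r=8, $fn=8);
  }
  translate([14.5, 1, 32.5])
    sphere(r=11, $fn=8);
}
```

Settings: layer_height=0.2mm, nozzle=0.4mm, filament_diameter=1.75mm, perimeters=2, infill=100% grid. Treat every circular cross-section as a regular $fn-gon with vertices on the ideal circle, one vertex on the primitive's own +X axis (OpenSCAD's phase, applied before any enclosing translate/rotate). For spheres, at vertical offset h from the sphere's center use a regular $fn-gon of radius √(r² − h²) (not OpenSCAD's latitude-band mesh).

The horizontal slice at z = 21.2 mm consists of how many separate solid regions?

At z = 21.2 mm: the r=11 cylinder gives a regular 8-gon of circumradius 11 (constant along its height); the r=8 cylinder at (0, -3.5) gives a regular 8-gon of circumradius 8 (constant along its height); Taking the first minus the rest: starting from the r=11 cylinder, the r=8 cylinder at (0, -3.5) partially overlaps it — only the 175.24 mm² overlap (of its 181.02 mm²) is removed, clipping the outline — 1 connected region; the sphere at (14.5, 1) is absent (|z−center|=11.300 > r=11); After the difference (first − rest): none of the subtracted shapes is present at this height, so that combined region is unchanged — 1 connected region. The result has 1 disconnected region.

1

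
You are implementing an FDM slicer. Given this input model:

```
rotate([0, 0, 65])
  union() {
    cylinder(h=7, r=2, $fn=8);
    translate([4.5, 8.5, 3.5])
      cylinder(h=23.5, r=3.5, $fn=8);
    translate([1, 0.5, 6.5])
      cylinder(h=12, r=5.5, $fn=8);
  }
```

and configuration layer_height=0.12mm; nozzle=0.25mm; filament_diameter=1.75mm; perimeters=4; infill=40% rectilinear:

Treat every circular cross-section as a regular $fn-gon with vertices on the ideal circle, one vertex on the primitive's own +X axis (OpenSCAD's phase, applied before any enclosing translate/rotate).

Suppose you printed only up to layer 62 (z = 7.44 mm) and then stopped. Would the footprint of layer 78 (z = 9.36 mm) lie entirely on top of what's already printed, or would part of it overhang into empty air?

Compare the two slices. At z = 7.44: the cylinder is absent (z outside [0, 7]); the r=3.5 cylinder at (4.5, 8.5) contributes a regular 8-gon of circumradius 3.5 (area = (8/2)·3.500²·sin(360°/8) = 34.65 mm²); the r=5.5 cylinder at (1, 0.5) contributes a regular 8-gon of circumradius 5.5 (area = (8/2)·5.500²·sin(360°/8) = 85.56 mm²); Merging all regions: the 2 present regions are separate (no shared area or edge), so areas and boundary lengths simply add and each stays a separate island — area = 120.21 mm²; (whole slice rotated 65° about Z — lengths, areas and connectivity unchanged). At z = 9.36: the cylinder is not intersected at this z (z outside [0, 7]); the cylinder at (4.5, 8.5): section is a regular 8-gon, circumradius r=3.5 (area = (8/2)·3.500²·sin(360°/8) = 34.65 mm²); the cylinder at (1, 0.5): section is a regular 8-gon, circumradius r=5.5 (area = (8/2)·5.500²·sin(360°/8) = 85.56 mm²); Combining (union): the 2 present regions are separate (no shared area or edge), so areas and boundary lengths simply add and each stays a separate island — area = 120.21 mm²; (rotated 65° about Z; rotation is an isometry so areas/perimeters/island counts are preserved). Checking containment: the cross-section at z = 9.36 is a subset of the cross-section at z = 7.44.

entirely on top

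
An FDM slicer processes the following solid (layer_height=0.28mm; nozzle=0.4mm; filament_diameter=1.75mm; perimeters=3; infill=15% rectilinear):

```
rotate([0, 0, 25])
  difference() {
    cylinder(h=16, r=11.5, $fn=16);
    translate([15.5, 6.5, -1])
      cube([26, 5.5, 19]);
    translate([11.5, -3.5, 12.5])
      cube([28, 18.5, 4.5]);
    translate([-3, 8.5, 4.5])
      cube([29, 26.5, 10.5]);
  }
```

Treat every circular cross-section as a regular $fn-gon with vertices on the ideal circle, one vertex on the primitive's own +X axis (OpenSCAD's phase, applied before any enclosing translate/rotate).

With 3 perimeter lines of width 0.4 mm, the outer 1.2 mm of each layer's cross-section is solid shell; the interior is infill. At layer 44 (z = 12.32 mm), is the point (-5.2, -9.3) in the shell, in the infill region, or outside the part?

shell

At z = 12.32 mm: the cylinder: section is a regular 16-gon, circumradius r=11.5; the cube at (15.5, 6.5) is present — its section is the full 26×5.5 rectangle; the cube at (11.5, -3.5) does not reach this height (z outside [12.5, 17]); the 29×26.5 cube at (-3, 8.5) contributes its full rectangle; Taking the first minus the rest: starting from the r=11.5 cylinder, the 26×5.5 cube at (15.5, 6.5) misses the remaining region (no effect); the 29×26.5 cube at (-3, 8.5) partially overlaps it — only the 22.76 mm² overlap (of its 768.50 mm²) is removed, clipping the outline — 1 connected region; (rotated 25° about Z; rotation is an isometry so areas/perimeters/island counts are preserved). Overall, the cross-section is a single solid region. Undo the 25° rotation: the query point maps to (-8.643, -6.231) in the un-rotated model frame. The nearest boundary edge runs (-8.13, -8.13)→(-10.62, -4.40); distance from the point to it = 0.63 mm. The point is inside the cross-section, 0.63 mm from the nearest boundary — within the 1.2 mm shell band (3 × 0.4).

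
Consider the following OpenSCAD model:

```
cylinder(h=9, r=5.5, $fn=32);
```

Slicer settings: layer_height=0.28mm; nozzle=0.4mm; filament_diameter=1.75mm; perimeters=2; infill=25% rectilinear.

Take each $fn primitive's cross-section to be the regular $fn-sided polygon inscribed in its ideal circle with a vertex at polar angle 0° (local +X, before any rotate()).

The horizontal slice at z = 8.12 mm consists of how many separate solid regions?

1

At z = 8.12 mm: the cylinder: section is a regular 32-gon, circumradius r=5.5. The result has 1 disconnected region.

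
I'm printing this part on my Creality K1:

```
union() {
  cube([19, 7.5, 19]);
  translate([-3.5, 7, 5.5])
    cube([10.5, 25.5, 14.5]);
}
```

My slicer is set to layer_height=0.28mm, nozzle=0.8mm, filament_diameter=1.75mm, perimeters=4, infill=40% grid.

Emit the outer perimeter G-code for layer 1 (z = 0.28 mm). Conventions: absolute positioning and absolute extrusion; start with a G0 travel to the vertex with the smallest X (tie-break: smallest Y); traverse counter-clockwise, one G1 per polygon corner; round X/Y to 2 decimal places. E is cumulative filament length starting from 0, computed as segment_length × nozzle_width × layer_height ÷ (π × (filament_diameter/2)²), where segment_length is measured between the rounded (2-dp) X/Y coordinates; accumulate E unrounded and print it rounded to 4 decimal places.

At z = 0.28 mm: the cube is present — its section is the full 19×7.5 rectangle; the cube at (-3.5, 7) does not reach this height (z outside [5.5, 20]); Combining (union): only the 19×7.5 cube is present, so the union is just that shape — 1 connected region. The outline is a single polygon with 4 vertices. Extrusion per mm of travel: 0.8 × 0.28 / (π × 0.875²) = 0.093128. Accumulating E over each segment gives final E = 4.9358.

G0 X0.00 Y0.00 Z0.28
G1 X19.00 Y0.00 E1.7694
G1 X19.00 Y7.50 E2.4679
G1 X0.00 Y7.50 E4.2373
G1 X0.00 Y0.00 E4.9358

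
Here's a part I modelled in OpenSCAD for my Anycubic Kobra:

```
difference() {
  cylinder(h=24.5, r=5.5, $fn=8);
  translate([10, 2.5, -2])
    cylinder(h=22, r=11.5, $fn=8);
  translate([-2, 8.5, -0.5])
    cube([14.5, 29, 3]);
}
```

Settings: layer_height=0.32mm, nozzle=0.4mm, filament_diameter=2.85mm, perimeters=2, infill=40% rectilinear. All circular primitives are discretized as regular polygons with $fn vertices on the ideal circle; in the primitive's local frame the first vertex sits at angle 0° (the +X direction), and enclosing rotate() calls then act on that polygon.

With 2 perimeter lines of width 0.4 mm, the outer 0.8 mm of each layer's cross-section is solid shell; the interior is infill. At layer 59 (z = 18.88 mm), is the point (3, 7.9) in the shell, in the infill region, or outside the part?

outside

At z = 18.88 mm: the r=5.5 cylinder contributes a regular 8-gon of circumradius 5.5; the r=11.5 cylinder at (10, 2.5) contributes a regular 8-gon of circumradius 11.5; the cube at (-2, 8.5) is not intersected at this z (z outside [-0.5, 2.5]); After the difference (first − rest): starting from the r=5.5 cylinder, the r=11.5 cylinder at (10, 2.5) partially overlaps it — only the 44.73 mm² overlap (of its 374.06 mm²) is removed, clipping the outline — 1 connected region. Overall, the cross-section is a single solid region. The nearest boundary edge runs (-3.89, 3.89)→(-0.31, 5.37); distance from the point to it = 4.17 mm. The point is not inside any of the regions above, so it lies outside the cross-section (4.17 mm from the nearest boundary).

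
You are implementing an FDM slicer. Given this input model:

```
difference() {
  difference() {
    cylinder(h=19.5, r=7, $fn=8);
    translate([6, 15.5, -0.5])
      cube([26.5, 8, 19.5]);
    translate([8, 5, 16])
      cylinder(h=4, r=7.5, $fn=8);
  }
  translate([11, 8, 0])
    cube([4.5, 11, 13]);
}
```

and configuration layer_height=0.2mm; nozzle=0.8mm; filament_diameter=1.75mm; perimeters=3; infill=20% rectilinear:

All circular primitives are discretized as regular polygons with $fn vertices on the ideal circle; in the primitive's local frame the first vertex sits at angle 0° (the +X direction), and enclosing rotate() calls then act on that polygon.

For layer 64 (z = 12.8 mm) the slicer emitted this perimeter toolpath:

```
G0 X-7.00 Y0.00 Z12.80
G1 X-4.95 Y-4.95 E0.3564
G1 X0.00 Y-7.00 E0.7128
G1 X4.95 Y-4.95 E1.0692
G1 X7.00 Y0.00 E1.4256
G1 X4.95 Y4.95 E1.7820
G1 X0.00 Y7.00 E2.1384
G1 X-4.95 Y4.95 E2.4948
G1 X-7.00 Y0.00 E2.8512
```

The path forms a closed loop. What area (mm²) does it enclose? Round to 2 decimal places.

Apply the shoelace formula to the sequence of (X, Y) vertices; enclosed area = 138.60 mm².

138.60 mm²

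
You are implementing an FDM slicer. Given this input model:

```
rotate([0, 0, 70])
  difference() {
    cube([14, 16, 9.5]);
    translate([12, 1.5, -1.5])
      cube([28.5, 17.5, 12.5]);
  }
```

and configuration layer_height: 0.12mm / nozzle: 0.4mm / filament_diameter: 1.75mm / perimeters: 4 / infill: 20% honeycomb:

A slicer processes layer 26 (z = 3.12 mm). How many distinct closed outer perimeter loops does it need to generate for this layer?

1

At z = 3.12 mm: the 14×16 cube contributes its full rectangle; the cube at (12, 1.5) is present — its section is the full 28.5×17.5 rectangle; Taking the first minus the rest: starting from the 14×16 cube, the 28.5×17.5 cube at (12, 1.5) partially overlaps it — only the 29.00 mm² overlap (of its 498.75 mm²) is removed, clipping the outline — 1 connected region; (rotated 70° about Z; rotation is an isometry so areas/perimeters/island counts are preserved). The result has 1 disconnected region.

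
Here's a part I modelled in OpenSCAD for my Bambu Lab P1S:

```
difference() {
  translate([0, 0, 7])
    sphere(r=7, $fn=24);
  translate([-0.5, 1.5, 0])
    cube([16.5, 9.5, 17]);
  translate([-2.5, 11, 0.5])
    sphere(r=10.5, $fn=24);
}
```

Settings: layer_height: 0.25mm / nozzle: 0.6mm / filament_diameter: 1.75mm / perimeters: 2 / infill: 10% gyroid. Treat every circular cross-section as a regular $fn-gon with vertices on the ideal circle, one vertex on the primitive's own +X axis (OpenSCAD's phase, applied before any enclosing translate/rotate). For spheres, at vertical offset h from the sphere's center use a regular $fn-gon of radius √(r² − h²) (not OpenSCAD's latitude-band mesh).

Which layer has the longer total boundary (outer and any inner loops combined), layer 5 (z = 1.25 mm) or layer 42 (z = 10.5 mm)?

Layer 5 (z = 1.25): the r=7 sphere slices to a regular 24-gon of circumradius 3.992 (√(r²−h²) with h=5.75 from center) (perimeter = 2·24·3.992·sin(180°/24) = 25.01 mm); the 16.5×9.5 cube at (-0.5, 1.5) contributes its full rectangle (perimeter 52.00 mm); the r=10.5 sphere at (-2.5, 11) contributes a regular 24-gon of circumradius √(10.5²−0.75²) = 10.473 (perimeter = 2·24·10.473·sin(180°/24) = 65.62 mm); After the difference (first − rest): starting from the r=7 sphere, the 16.5×9.5 cube at (-0.5, 1.5) partially overlaps it — only the 7.80 mm² overlap (of its 156.75 mm²) is removed, clipping the outline; the r=10.5 sphere at (-2.5, 11) partially overlaps it — only the 9.11 mm² overlap (of its 340.67 mm²) is removed, clipping the outline — boundary = 22.49 mm. So its perimeter = 22.49 mm. Layer 42 (z = 10.5): the sphere: section is a regular 24-gon, circumradius = √(r²−h²) = √(7²−3.5²) = 6.062 (perimeter = 2·24·6.062·sin(180°/24) = 37.98 mm); the 16.5×9.5 cube at (-0.5, 1.5) contributes its full rectangle (perimeter 52.00 mm); the sphere at (-2.5, 11): section is a regular 24-gon, circumradius = √(r²−h²) = √(10.5²−10²) = 3.202 (perimeter = 2·24·3.202·sin(180°/24) = 20.06 mm); Taking the first minus the rest: starting from the r=7 sphere, the 16.5×9.5 cube at (-0.5, 1.5) partially overlaps it — only the 21.85 mm² overlap (of its 156.75 mm²) is removed, clipping the outline; the r=10.5 sphere at (-2.5, 11) misses the remaining region (no effect) — boundary = 40.36 mm. So its perimeter = 40.36 mm. Layer 42 is larger (40.36 vs 22.49 mm).

layer 42 (z = 10.5 mm)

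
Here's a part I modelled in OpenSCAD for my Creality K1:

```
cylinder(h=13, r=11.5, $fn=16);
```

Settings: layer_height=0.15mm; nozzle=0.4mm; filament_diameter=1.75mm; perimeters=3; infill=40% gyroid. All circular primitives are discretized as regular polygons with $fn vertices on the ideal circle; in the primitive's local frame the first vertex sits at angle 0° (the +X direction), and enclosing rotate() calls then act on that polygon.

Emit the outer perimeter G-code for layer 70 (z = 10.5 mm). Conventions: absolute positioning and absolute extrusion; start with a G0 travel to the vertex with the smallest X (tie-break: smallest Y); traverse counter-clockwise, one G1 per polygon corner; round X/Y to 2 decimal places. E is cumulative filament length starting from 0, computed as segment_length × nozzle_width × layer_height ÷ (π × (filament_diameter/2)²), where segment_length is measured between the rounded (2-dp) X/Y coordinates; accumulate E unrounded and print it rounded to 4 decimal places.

G0 X-11.50 Y0.00 Z10.50
G1 X-10.62 Y-4.40 E0.1119
G1 X-8.13 Y-8.13 E0.2238
G1 X-4.40 Y-10.62 E0.3357
G1 X0.00 Y-11.50 E0.4476
G1 X4.40 Y-10.62 E0.5595
G1 X8.13 Y-8.13 E0.6714
G1 X10.62 Y-4.40 E0.7833
G1 X11.50 Y0.00 E0.8952
G1 X10.62 Y4.40 E1.0072
G1 X8.13 Y8.13 E1.1190
G1 X4.40 Y10.62 E1.2309
G1 X0.00 Y11.50 E1.3428
G1 X-4.40 Y10.62 E1.4548
G1 X-8.13 Y8.13 E1.5666
G1 X-10.62 Y4.40 E1.6785
G1 X-11.50 Y0.00 E1.7904

At z = 10.5 mm: the r=11.5 cylinder gives a regular 16-gon of circumradius 11.5 (constant along its height). The outline is a single polygon with 16 vertices. Extrusion per mm of travel: 0.4 × 0.15 / (π × 0.875²) = 0.024945. Accumulating E over each segment gives final E = 1.7904.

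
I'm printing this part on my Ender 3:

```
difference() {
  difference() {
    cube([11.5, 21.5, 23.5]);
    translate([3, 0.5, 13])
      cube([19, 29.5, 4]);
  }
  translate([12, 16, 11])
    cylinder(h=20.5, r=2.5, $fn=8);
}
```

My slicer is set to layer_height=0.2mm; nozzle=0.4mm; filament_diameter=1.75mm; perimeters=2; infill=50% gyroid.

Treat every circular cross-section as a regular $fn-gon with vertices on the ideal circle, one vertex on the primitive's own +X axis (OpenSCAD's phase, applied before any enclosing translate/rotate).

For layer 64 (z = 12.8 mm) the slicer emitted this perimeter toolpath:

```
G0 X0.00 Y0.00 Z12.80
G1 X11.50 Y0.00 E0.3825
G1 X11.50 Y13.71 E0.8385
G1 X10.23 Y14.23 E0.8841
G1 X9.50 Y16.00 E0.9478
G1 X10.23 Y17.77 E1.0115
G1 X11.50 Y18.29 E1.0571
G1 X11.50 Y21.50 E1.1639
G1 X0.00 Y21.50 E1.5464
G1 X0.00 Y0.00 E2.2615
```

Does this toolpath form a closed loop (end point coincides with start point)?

yes

Start point (G0): (0.00, 0.00). End point (last G1): the path returns to the start — closed.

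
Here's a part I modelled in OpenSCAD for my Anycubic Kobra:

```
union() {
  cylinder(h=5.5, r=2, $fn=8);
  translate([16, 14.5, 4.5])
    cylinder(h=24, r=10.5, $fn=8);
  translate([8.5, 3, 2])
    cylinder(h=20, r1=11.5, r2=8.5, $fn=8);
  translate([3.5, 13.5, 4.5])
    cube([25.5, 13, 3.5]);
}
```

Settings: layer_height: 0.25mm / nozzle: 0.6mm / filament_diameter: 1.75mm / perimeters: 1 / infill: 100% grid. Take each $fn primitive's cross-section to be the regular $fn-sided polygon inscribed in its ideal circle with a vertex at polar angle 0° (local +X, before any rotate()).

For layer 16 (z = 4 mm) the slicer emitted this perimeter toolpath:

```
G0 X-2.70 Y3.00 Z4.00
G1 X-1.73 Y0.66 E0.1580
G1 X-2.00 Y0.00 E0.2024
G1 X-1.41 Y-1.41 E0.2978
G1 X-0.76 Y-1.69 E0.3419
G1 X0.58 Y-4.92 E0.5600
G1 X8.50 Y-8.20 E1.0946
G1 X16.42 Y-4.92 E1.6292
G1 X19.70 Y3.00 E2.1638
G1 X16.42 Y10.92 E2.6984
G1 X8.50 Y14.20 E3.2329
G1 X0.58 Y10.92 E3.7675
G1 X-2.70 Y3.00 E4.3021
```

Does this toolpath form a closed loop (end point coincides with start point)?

Start point (G0): (-2.70, 3.00). End point (last G1): the path returns to the start — closed.

yes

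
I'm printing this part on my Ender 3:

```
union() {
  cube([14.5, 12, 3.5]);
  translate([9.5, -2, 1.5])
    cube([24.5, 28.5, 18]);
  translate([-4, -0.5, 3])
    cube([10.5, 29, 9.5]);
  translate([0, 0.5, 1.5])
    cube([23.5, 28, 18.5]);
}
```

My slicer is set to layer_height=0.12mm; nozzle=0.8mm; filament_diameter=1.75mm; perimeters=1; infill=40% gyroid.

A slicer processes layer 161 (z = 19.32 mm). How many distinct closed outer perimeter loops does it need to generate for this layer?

1

At z = 19.32 mm: the cube does not reach this height (z outside [0, 3.5]); the 24.5×28.5 cube at (9.5, -2) contributes its full rectangle; the cube at (-4, -0.5) is not intersected at this z (z outside [3, 12.5]); the cube at (0, 0.5) (footprint 23.5×28) is included at this height; Taking the union: the regions partially overlap (shared area 364.00 mm²), so overlapping operands fuse into one piece — 1 connected region. The result has 1 disconnected region.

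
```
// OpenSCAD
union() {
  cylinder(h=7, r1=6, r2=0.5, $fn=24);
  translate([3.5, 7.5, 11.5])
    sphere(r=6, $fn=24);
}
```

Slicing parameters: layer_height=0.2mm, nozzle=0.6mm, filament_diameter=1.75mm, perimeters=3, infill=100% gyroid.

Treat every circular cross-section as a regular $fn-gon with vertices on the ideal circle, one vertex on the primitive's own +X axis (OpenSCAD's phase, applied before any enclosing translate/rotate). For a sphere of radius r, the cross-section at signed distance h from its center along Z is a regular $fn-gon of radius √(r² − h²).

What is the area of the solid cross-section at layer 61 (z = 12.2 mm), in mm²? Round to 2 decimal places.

At z = 12.2 mm: the cone is absent (z outside [0, 7]); the r=6 sphere at (3.5, 7.5) slices to a regular 24-gon of circumradius 5.959 (√(r²−h²) with h=0.7 from center) (area = (24/2)·5.959²·sin(360°/24) = 110.29 mm²); Merging all regions: only the r=6 sphere at (3.5, 7.5) is present, so the union is just that shape — area = 110.29 mm². Overall, the cross-section is a single solid region. Net area = 110.29 mm².

110.29 mm²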